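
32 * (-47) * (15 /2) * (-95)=1071600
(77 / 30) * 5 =77 / 6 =12.83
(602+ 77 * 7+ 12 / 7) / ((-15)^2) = 7999 / 1575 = 5.08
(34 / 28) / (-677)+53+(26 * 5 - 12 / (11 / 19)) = 16918043 / 104258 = 162.27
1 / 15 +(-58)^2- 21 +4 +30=50656 / 15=3377.07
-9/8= -1.12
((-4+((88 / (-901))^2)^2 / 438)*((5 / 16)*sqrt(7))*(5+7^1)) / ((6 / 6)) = -721627808162135*sqrt(7) / 48108523042873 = -39.69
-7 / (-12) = 7 / 12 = 0.58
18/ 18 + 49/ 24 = 73/ 24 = 3.04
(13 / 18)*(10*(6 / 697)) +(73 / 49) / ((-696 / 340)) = -0.67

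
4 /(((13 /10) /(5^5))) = 125000 /13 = 9615.38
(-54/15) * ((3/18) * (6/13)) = -18/65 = -0.28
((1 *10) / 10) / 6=1 / 6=0.17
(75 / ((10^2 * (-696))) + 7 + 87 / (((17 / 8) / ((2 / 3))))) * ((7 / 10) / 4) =3787049 / 631040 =6.00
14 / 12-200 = -198.83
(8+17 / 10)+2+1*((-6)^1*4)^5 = -79626123 / 10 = -7962612.30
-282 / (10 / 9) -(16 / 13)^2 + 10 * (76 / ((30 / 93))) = 1775079 / 845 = 2100.69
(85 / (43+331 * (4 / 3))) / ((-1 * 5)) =-51 / 1453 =-0.04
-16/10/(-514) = 4/1285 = 0.00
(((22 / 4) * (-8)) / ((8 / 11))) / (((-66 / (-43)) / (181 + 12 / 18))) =-7160.69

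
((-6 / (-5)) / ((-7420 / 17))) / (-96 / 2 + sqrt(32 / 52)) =51 * sqrt(26) / 277730600 + 1989 / 34716325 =0.00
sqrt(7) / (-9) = -sqrt(7) / 9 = -0.29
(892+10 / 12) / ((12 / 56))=37499 / 9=4166.56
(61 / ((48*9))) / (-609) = -61 / 263088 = -0.00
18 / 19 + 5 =113 / 19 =5.95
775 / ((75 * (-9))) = -1.15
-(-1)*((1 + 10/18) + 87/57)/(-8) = -527/1368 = -0.39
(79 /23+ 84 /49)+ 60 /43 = 45307 /6923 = 6.54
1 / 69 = 0.01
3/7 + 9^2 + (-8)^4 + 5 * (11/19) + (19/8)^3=4193.72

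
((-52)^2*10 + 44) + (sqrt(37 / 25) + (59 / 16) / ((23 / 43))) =sqrt(37) / 5 + 9969449 / 368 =27092.11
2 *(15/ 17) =30/ 17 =1.76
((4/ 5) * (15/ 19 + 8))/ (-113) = -668/ 10735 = -0.06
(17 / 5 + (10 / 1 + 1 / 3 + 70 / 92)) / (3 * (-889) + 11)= -10001 / 1832640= -0.01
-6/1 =-6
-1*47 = -47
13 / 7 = 1.86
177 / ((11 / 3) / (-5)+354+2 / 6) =885 / 1768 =0.50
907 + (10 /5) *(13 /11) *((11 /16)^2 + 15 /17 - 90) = 16694773 /23936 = 697.48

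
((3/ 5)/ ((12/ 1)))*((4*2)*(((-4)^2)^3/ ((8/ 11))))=11264/ 5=2252.80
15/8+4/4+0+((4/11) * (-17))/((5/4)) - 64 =-29071/440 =-66.07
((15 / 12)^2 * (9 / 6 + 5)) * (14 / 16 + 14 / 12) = 15925 / 768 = 20.74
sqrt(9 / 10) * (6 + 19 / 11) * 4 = 102 * sqrt(10) / 11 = 29.32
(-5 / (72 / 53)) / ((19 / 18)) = -3.49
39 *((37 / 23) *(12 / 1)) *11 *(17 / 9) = 359788 / 23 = 15642.96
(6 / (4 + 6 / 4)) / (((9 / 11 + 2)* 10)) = 6 / 155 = 0.04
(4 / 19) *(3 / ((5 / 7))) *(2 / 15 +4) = 1736 / 475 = 3.65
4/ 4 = 1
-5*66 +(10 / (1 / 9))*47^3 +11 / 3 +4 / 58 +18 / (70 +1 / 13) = 740557117613 / 79257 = 9343743.99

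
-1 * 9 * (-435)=3915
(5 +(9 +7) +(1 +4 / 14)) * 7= 156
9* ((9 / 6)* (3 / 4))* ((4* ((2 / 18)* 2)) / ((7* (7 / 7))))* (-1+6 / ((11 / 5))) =171 / 77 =2.22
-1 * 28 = -28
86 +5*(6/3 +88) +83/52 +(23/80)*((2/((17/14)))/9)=5346917/9945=537.65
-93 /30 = -31 /10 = -3.10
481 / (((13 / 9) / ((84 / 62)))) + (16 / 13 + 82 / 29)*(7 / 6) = 5328057 / 11687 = 455.90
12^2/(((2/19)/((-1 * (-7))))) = 9576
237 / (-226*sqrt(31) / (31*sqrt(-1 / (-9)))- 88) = -1.13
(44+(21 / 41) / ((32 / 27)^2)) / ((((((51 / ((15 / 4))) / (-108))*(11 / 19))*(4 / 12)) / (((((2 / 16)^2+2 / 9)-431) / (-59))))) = -23243310290925 / 1743847424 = -13328.75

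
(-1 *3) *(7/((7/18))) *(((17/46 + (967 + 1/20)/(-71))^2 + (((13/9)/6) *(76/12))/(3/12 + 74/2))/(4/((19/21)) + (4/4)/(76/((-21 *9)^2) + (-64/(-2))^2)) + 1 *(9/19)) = -1510579450343983971510079/696038347223457840630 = -2170.25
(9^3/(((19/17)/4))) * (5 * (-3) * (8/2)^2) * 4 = -47589120/19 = -2504690.53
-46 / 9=-5.11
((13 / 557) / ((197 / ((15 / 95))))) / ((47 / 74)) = 2886 / 97987997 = 0.00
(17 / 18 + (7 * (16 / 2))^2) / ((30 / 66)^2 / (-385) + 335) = 105216881 / 11236284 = 9.36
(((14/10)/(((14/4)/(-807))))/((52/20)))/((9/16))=-8608/39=-220.72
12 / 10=1.20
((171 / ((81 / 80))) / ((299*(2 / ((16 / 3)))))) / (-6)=-6080 / 24219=-0.25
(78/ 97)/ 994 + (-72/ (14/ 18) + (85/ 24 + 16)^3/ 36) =2752379282813/ 23991883776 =114.72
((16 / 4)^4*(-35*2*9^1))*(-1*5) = 806400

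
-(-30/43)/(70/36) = 108/301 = 0.36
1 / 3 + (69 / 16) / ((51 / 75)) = 5447 / 816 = 6.68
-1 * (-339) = 339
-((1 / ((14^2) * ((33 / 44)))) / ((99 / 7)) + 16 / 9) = -3697 / 2079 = -1.78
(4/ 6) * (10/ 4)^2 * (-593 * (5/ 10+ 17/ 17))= -14825/ 4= -3706.25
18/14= 9/7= 1.29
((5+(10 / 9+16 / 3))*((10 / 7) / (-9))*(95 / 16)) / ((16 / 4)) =-2.70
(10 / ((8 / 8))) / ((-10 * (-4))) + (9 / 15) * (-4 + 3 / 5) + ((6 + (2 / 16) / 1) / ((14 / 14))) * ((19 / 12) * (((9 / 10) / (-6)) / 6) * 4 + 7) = 192553 / 4800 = 40.12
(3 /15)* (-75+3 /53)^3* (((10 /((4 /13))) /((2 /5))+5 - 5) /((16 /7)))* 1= -445511728935 /148877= -2992481.91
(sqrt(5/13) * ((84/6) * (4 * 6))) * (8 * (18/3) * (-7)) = -112896 * sqrt(65)/13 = -70015.13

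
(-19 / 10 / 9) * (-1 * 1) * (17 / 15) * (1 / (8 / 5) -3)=-6137 / 10800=-0.57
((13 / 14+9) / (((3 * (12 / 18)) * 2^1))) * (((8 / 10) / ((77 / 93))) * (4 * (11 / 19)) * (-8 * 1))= -206832 / 4655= -44.43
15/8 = 1.88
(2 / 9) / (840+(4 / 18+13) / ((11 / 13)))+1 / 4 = 84795 / 338828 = 0.25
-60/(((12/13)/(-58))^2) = -710645/3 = -236881.67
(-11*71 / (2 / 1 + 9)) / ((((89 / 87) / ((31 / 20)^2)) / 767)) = -4552986399 / 35600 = -127892.88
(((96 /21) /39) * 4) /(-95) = -128 /25935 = -0.00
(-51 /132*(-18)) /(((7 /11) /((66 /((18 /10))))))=2805 /7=400.71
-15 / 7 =-2.14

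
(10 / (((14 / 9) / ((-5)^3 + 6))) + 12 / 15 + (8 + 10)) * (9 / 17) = -33579 / 85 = -395.05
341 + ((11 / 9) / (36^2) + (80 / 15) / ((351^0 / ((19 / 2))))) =4568411 / 11664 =391.67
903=903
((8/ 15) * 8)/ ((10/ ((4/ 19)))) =128/ 1425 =0.09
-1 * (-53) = 53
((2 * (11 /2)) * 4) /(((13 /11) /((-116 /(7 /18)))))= -11105.41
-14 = -14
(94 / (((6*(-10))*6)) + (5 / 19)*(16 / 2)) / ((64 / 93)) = 195517 / 72960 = 2.68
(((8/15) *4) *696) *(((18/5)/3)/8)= 5568/25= 222.72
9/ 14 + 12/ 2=93/ 14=6.64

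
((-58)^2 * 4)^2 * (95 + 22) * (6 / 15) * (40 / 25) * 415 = 28132990119936 / 5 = 5626598023987.20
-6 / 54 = -1 / 9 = -0.11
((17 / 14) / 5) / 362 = 17 / 25340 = 0.00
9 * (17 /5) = 153 /5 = 30.60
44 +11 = 55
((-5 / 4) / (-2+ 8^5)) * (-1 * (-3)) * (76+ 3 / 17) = -6475 / 742696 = -0.01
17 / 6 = 2.83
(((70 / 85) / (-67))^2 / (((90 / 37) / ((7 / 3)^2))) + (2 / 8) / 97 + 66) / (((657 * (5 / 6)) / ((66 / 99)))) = 13455421800557 / 167420864268225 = 0.08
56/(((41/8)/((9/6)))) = 672/41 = 16.39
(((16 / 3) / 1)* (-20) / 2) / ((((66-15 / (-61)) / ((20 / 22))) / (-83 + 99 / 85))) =135781120 / 2267001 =59.89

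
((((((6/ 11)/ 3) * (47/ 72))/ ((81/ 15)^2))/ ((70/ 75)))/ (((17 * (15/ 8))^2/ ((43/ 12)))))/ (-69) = -0.00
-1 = -1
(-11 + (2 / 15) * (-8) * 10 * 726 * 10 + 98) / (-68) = 77353 / 68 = 1137.54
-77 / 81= -0.95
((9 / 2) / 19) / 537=3 / 6802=0.00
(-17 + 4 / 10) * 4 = -66.40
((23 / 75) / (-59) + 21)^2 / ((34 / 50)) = 8630781604 / 13314825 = 648.21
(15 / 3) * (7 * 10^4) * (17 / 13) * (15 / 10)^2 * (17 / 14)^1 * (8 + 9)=276356250 / 13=21258173.08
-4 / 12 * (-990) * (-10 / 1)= -3300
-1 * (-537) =537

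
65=65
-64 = -64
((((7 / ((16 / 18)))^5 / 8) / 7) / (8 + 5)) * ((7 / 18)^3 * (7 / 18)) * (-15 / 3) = -259416045 / 54525952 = -4.76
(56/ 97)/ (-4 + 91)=56/ 8439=0.01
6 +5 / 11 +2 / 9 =661 / 99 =6.68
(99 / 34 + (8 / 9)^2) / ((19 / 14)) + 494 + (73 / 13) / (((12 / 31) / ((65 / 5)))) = 71719171 / 104652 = 685.31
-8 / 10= -4 / 5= -0.80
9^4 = 6561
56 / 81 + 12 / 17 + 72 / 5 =108764 / 6885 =15.80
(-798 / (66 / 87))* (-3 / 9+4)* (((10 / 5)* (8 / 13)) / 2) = -30856 / 13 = -2373.54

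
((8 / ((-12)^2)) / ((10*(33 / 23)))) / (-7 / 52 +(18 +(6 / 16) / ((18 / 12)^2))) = 299 / 1392435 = 0.00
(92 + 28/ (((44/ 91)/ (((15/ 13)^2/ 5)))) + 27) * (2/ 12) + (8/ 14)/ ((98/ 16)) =3310301/ 147147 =22.50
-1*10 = -10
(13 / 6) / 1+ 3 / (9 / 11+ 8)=1459 / 582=2.51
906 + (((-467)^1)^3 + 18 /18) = -101846656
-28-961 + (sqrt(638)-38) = -1027 + sqrt(638) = -1001.74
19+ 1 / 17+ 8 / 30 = 4928 / 255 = 19.33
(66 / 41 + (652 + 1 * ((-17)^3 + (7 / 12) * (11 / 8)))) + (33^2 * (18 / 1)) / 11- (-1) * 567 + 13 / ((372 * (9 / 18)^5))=-77621287 / 40672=-1908.47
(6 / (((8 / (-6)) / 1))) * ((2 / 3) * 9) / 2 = -27 / 2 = -13.50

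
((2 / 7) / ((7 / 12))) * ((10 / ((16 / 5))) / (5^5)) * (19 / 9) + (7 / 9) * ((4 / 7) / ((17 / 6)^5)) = 90481283 / 26089872375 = 0.00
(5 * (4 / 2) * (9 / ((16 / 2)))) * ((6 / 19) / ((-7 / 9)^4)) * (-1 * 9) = -87.37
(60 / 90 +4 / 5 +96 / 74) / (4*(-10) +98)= 767 / 16095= 0.05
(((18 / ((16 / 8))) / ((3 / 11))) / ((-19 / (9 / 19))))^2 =88209 / 130321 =0.68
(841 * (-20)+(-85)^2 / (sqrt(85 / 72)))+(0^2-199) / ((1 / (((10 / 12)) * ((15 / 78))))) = -2628895 / 156+510 * sqrt(170) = -10202.30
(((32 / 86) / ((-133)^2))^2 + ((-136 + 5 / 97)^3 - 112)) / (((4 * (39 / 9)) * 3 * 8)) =-1326785913640323240958403 / 219660520549243827872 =-6040.17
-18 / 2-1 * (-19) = 10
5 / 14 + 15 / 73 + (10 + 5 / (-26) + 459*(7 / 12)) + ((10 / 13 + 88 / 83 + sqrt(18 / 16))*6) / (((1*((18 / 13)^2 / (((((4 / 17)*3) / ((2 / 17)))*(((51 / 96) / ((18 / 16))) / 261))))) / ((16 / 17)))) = 169*sqrt(2) / 7047 + 4323452161465 / 15541989372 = 278.21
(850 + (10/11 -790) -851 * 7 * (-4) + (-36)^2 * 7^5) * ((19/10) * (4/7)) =1822961612/77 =23674826.13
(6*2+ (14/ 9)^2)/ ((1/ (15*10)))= 58400/ 27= 2162.96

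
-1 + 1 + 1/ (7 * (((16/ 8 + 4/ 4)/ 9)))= 3/ 7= 0.43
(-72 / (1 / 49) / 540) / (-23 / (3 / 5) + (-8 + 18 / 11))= 1078 / 7375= 0.15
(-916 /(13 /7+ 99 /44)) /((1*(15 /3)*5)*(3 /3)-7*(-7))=-12824 /4255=-3.01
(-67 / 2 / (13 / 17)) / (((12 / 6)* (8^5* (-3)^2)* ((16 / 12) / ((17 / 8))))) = -19363 / 163577856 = -0.00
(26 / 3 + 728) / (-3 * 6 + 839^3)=170 / 136289931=0.00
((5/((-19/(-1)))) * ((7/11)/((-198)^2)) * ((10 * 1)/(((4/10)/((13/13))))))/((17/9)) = 875/15476868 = 0.00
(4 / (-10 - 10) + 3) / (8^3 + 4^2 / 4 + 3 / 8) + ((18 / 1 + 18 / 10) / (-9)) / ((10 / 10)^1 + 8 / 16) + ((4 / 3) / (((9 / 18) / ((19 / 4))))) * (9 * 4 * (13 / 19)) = 6414178 / 20655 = 310.54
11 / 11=1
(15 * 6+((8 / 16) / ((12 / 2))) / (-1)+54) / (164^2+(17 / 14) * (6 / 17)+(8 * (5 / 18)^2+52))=326403 / 61120436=0.01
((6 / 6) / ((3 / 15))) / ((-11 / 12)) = -60 / 11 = -5.45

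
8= 8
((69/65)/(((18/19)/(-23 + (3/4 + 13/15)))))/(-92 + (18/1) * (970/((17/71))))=-0.00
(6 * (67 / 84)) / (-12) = -67 / 168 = -0.40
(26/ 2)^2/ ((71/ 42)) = 7098/ 71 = 99.97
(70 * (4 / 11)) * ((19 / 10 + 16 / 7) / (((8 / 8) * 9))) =1172 / 99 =11.84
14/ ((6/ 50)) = 350/ 3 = 116.67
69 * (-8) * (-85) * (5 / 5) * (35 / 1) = 1642200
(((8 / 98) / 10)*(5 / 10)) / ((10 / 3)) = 3 / 2450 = 0.00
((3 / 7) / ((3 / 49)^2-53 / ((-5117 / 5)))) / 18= 250733 / 584844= 0.43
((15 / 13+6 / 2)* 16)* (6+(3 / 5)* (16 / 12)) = 29376 / 65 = 451.94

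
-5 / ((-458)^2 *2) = -5 / 419528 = -0.00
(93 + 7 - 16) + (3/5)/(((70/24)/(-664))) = -9204/175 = -52.59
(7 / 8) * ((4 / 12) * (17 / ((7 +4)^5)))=119 / 3865224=0.00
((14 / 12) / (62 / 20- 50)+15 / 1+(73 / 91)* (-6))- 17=-125075 / 18291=-6.84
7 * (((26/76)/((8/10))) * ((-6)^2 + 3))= 17745/152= 116.74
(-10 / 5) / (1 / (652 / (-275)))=1304 / 275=4.74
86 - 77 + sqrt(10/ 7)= sqrt(70)/ 7 + 9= 10.20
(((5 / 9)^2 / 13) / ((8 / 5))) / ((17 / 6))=0.01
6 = 6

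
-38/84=-19/42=-0.45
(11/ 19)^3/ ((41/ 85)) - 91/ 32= -21970609/ 8999008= -2.44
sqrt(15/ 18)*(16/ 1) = 14.61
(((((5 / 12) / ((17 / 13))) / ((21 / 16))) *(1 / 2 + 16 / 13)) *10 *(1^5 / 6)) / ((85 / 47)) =2350 / 6069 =0.39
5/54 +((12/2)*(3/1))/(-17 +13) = -4.41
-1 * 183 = -183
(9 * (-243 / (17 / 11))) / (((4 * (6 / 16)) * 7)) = -16038 / 119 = -134.77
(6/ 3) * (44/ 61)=88/ 61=1.44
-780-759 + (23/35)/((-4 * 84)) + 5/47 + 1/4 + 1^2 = -1537.65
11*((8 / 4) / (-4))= -11 / 2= -5.50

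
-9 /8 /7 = -9 /56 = -0.16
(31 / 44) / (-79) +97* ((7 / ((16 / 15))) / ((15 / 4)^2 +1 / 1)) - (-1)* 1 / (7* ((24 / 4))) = 743726227 / 17592036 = 42.28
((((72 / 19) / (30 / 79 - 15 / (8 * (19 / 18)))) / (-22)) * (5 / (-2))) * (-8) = 15168 / 6149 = 2.47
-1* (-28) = 28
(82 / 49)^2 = 6724 / 2401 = 2.80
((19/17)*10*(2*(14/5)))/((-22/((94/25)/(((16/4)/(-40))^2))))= -200032/187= -1069.69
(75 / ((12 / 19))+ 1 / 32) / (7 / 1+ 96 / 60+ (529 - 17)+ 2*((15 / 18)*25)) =57015 / 269888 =0.21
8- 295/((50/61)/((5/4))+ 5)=-3047/69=-44.16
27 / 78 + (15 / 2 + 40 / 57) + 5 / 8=54377 / 5928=9.17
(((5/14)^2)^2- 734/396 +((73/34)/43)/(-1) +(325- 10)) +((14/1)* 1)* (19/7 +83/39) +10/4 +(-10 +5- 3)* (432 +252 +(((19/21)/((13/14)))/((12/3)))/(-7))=-183900099850459/36141657552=-5088.31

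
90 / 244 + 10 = 1265 / 122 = 10.37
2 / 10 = 1 / 5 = 0.20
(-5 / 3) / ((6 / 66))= -55 / 3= -18.33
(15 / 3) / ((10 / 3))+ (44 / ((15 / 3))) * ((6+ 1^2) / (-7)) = -73 / 10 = -7.30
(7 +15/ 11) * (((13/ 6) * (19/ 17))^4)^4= 4414475269375903603011000545379918130583/ 377516068899918350596477891559424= 11693476.47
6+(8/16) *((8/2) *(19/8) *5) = 119/4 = 29.75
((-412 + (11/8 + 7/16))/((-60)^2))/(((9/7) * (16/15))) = -45941/552960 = -0.08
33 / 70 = 0.47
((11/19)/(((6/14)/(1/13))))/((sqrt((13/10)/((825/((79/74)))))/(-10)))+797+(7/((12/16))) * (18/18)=2419/3 - 7700 * sqrt(6269835)/761007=781.00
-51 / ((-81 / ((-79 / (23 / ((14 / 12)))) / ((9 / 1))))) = -0.28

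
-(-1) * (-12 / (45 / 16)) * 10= -128 / 3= -42.67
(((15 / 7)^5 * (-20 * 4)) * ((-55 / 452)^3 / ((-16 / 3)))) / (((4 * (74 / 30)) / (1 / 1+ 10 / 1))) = -312694013671875 / 229703292293888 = -1.36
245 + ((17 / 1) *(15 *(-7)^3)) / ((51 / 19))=-32340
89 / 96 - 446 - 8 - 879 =-1332.07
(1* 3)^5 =243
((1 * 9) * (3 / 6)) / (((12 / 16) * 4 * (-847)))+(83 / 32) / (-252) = -11771 / 975744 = -0.01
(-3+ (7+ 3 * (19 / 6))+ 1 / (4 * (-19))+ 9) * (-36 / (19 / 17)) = -261477 / 361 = -724.31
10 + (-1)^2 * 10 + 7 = 27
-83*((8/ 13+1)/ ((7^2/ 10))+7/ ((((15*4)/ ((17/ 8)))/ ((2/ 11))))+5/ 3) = -40705607/ 240240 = -169.44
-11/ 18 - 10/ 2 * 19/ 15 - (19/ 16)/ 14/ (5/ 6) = -35513/ 5040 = -7.05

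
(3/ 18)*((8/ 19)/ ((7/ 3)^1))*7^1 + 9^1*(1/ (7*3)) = 85/ 133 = 0.64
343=343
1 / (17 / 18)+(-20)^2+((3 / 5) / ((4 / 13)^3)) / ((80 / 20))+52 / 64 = 8856767 / 21760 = 407.02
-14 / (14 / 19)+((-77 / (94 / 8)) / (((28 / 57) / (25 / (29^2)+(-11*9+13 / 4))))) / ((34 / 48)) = 1198608065 / 671959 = 1783.75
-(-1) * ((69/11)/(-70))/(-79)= 69/60830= 0.00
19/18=1.06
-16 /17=-0.94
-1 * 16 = -16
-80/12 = -20/3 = -6.67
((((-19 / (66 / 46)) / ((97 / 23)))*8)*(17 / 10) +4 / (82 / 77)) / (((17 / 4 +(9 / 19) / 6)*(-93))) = 0.10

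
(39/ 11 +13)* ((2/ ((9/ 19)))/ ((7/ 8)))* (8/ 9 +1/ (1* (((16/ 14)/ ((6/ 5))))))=689624/ 4455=154.80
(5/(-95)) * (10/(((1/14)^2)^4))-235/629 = -9282713166705/11951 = -776731082.48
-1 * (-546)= 546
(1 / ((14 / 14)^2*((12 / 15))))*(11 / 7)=55 / 28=1.96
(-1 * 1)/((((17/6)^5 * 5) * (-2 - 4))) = 1296/7099285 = 0.00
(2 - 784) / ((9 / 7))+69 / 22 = -605.09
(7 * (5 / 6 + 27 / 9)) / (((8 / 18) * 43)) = 483 / 344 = 1.40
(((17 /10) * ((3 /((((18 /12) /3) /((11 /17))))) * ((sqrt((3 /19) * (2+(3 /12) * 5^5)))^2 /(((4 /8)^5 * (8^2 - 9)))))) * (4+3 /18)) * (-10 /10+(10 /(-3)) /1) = -162916 /19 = -8574.53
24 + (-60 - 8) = -44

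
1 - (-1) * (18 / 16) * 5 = 53 / 8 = 6.62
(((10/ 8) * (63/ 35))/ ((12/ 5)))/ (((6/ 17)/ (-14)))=-595/ 16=-37.19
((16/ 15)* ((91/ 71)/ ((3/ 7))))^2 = 103876864/ 10208025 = 10.18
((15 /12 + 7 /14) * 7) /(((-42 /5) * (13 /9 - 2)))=21 /8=2.62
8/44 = 2/11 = 0.18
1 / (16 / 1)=1 / 16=0.06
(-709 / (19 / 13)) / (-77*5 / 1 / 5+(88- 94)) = 5.84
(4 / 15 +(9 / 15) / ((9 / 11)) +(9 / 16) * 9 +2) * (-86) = -5547 / 8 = -693.38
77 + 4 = 81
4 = 4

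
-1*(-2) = 2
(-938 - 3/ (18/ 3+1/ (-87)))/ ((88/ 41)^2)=-821940079/ 4034624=-203.72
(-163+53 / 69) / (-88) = 5597 / 3036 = 1.84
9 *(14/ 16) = 63/ 8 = 7.88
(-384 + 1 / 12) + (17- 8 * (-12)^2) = -18227 / 12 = -1518.92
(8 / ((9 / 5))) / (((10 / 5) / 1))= 20 / 9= 2.22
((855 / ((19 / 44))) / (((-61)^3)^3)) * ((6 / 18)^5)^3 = -220 / 18644246081165606181543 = -0.00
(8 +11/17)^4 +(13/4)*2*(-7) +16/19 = 17602322341/3173798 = 5546.14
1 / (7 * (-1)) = -1 / 7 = -0.14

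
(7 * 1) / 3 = 7 / 3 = 2.33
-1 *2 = -2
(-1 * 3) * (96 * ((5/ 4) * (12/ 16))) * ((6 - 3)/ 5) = -162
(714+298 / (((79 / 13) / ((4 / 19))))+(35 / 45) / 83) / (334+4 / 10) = 4060781885 / 1874724984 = 2.17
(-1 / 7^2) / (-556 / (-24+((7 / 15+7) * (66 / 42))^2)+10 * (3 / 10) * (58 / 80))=920 / 122451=0.01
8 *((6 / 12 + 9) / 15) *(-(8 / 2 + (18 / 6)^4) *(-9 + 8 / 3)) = 24548 / 9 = 2727.56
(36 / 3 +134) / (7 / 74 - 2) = -10804 / 141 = -76.62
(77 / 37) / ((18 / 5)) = 385 / 666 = 0.58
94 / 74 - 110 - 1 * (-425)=316.27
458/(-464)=-229/232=-0.99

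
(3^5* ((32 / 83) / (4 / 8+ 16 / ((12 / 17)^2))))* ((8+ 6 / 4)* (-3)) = -3989088 / 48721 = -81.88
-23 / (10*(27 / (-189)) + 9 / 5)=-805 / 13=-61.92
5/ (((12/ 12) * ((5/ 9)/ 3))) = 27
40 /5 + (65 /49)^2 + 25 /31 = 786448 /74431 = 10.57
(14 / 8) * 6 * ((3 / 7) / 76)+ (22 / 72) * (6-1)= 2171 / 1368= 1.59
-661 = -661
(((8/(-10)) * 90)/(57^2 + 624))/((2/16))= -192/1291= -0.15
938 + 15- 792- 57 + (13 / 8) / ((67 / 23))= 56043 / 536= 104.56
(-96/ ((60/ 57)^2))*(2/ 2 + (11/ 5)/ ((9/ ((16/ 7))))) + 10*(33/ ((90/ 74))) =357748/ 2625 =136.28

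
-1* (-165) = 165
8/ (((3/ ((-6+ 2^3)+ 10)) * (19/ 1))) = 32/ 19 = 1.68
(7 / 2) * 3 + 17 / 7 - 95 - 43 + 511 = 5403 / 14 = 385.93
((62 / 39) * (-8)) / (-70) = 248 / 1365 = 0.18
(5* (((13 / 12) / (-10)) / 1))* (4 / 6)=-13 / 36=-0.36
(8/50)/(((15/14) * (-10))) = -28/1875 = -0.01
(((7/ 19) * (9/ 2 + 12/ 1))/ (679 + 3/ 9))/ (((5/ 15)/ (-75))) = -155925/ 77444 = -2.01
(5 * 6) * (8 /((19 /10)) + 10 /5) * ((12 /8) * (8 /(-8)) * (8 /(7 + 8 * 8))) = -42480 /1349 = -31.49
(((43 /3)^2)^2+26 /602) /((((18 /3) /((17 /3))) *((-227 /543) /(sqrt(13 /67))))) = -1583209046929 *sqrt(871) /1112431887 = -42002.38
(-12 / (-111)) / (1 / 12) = 48 / 37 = 1.30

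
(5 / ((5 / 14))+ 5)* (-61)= -1159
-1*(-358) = 358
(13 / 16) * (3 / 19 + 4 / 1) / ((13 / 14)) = 553 / 152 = 3.64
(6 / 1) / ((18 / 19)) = 19 / 3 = 6.33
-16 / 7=-2.29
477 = 477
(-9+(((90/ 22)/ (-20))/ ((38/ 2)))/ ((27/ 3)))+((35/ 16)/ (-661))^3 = -2225414129434475/ 247235376041984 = -9.00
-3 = -3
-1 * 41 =-41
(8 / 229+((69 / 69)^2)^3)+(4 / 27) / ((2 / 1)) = 6857 / 6183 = 1.11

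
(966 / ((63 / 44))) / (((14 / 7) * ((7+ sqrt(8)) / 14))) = 99176 / 123 - 28336 * sqrt(2) / 123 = 480.51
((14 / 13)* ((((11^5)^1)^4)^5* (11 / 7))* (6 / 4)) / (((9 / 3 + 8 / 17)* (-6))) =-25769745075467645244301290511807620771614299344071932229983913022529822341862815355878016826024744445402187 / 1534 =-16799051548544749181421960000000000000000000000000000000000000000000000000000000000000000000000000000000.00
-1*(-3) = 3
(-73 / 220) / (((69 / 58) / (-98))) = 103733 / 3795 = 27.33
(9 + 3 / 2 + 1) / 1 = 23 / 2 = 11.50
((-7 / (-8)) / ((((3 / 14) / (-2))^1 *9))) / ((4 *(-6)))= 49 / 1296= 0.04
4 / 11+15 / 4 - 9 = -215 / 44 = -4.89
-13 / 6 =-2.17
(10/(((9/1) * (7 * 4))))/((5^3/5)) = 1/630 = 0.00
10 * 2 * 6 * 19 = 2280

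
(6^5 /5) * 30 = 46656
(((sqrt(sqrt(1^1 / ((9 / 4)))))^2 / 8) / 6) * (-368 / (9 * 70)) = -23 / 2835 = -0.01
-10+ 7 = -3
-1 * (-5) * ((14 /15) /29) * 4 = 56 /87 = 0.64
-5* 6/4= -15/2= -7.50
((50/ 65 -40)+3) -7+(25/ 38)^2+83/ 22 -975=-209388095/ 206492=-1014.03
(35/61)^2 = 1225/3721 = 0.33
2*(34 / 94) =34 / 47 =0.72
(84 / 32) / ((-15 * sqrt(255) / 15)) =-7 * sqrt(255) / 680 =-0.16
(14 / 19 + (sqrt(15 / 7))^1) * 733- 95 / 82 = 839679 / 1558 + 733 * sqrt(105) / 7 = 1611.95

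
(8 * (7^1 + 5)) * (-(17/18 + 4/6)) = -464/3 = -154.67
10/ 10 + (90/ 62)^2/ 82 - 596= -46885165/ 78802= -594.97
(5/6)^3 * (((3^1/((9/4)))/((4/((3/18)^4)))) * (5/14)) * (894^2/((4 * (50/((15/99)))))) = 2775125/86220288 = 0.03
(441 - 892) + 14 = -437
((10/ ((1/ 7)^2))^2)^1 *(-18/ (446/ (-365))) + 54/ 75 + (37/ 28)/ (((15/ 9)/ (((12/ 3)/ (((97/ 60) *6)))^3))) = 125973988723613454/ 35617063825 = 3536899.88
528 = 528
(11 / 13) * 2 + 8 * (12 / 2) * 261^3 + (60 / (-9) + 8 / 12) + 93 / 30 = 110944585283 / 130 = 853419886.79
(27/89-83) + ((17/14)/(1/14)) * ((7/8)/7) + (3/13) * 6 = -732955/9256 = -79.19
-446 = -446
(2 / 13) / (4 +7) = 2 / 143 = 0.01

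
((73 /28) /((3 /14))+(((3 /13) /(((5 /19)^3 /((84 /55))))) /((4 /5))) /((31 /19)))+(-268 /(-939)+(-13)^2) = 68082104223 /346882250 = 196.27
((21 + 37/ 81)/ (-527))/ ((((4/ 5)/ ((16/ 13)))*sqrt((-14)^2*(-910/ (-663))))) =-1738*sqrt(3570)/ 27191619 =-0.00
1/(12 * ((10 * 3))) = 1/360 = 0.00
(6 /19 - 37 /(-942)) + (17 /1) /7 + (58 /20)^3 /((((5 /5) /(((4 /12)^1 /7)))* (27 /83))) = 10746586621 /1691361000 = 6.35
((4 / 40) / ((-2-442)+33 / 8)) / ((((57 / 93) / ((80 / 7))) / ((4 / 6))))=-3968 / 1404081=-0.00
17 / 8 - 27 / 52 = 167 / 104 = 1.61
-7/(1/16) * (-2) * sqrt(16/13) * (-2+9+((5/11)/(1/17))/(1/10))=830592 * sqrt(13)/143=20942.25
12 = 12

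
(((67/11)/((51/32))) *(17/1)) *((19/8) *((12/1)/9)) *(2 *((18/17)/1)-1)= 386992/1683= 229.94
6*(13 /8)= 39 /4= 9.75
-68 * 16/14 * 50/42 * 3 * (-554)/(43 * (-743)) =-7534400/1565501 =-4.81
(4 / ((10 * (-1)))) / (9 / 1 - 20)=2 / 55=0.04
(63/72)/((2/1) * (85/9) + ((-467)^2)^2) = 63/3424522459672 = 0.00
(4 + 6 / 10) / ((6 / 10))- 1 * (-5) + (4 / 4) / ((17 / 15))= 691 / 51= 13.55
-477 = -477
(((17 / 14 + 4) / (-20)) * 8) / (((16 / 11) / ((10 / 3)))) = -803 / 168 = -4.78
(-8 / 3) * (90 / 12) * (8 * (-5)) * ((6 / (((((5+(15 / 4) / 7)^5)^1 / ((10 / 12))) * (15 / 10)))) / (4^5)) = 1075648 / 2147186325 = 0.00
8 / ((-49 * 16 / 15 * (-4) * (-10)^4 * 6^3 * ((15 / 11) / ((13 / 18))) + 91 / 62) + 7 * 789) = 70928 / 7559565139931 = 0.00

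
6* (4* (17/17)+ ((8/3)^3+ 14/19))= 24316/171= 142.20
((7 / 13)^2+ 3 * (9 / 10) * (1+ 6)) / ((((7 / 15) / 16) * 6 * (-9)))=-18532 / 1521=-12.18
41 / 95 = 0.43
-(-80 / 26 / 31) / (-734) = -20 / 147901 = -0.00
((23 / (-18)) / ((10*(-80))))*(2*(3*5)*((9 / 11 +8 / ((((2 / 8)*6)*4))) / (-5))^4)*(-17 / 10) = -9935967271 / 3557763000000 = -0.00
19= 19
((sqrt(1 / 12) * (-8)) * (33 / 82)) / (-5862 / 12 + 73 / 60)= 1320 * sqrt(3) / 1198717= 0.00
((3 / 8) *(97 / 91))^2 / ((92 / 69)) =254043 / 2119936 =0.12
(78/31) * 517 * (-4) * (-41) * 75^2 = 37200735000/31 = 1200023709.68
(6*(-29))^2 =30276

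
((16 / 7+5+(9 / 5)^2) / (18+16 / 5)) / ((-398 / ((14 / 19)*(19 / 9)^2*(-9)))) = 5833 / 158205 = 0.04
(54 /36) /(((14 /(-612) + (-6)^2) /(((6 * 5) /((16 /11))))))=75735 /88072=0.86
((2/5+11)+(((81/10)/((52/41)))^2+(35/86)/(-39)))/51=107060737/104644800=1.02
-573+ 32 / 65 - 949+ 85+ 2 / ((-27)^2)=-68068787 / 47385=-1436.50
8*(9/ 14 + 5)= 316/ 7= 45.14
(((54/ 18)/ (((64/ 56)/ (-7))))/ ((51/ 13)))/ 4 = -637/ 544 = -1.17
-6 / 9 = -2 / 3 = -0.67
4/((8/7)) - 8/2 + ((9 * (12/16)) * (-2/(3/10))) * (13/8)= -589/8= -73.62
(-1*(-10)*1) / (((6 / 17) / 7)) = 595 / 3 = 198.33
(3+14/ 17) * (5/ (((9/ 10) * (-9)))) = -3250/ 1377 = -2.36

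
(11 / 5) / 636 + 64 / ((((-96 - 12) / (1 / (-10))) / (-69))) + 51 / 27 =-2.20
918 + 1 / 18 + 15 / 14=57905 / 63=919.13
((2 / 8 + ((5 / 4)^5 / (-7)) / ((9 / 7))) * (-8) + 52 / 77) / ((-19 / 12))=-123121 / 140448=-0.88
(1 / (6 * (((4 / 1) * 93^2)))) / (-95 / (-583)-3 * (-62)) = 583 / 22528846008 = 0.00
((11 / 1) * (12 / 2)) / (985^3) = 66 / 955671625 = 0.00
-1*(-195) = 195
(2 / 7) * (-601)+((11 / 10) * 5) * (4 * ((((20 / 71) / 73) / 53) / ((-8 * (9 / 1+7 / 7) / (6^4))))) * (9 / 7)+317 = 279304731 / 1922893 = 145.25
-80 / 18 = -40 / 9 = -4.44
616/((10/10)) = 616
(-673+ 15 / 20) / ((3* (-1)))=2689 / 12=224.08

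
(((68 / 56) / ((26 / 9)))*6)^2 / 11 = 0.58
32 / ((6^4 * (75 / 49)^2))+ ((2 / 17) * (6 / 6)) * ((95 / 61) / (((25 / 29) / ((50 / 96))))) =458253017 / 3779865000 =0.12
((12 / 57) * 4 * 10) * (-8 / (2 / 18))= -11520 / 19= -606.32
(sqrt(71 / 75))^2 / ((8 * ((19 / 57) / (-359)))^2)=27451653 / 1600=17157.28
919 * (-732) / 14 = -336354 / 7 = -48050.57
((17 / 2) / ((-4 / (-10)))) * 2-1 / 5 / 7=42.47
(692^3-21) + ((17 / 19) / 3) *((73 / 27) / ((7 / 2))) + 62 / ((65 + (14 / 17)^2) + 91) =80822324903192027 / 243900720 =331373867.63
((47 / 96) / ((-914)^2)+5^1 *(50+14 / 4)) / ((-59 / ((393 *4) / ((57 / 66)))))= -8252.65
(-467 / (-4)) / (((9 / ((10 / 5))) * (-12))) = -467 / 216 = -2.16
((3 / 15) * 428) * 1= 85.60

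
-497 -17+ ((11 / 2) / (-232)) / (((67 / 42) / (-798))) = -3902639 / 7772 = -502.14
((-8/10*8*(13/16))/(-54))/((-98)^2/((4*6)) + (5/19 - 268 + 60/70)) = 3458/4786335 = 0.00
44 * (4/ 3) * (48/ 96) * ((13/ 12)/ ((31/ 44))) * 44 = 553696/ 279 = 1984.57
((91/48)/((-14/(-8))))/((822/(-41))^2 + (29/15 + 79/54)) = 983385/367952314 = 0.00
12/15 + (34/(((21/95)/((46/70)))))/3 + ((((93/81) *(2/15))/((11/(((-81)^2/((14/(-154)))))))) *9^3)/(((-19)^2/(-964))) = 1556422574206/796005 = 1955292.46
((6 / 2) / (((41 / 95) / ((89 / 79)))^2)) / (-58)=-214461075 / 608485018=-0.35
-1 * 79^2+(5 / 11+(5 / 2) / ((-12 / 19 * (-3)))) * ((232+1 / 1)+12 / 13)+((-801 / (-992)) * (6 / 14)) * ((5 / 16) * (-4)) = -5826.46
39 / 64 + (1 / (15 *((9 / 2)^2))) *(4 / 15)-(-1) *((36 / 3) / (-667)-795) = -618040322867 / 777988800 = -794.41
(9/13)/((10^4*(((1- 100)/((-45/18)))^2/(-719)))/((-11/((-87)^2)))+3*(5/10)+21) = 1438/31172216335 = 0.00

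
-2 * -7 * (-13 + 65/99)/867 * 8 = -136864/85833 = -1.59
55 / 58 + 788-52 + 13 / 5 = 214469 / 290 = 739.55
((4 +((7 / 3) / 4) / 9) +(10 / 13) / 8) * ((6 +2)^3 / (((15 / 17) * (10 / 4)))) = 25424384 / 26325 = 965.79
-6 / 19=-0.32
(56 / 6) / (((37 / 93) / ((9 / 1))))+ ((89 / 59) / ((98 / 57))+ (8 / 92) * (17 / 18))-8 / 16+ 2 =4729448590 / 22142169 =213.59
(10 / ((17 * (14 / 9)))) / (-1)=-0.38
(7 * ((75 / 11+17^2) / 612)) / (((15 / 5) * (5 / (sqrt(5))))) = 11389 * sqrt(5) / 50490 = 0.50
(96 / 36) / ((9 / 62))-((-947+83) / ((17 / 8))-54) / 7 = 270434 / 3213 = 84.17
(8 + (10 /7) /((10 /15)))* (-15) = -1065 /7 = -152.14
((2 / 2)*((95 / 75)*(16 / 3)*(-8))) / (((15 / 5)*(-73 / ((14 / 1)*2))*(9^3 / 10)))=136192 / 1436859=0.09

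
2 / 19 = 0.11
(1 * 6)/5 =6/5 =1.20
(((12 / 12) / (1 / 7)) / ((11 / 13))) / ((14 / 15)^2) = 2925 / 308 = 9.50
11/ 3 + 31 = 104/ 3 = 34.67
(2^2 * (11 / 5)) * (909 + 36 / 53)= 2121372 / 265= 8005.18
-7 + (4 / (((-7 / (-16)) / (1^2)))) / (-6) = -179 / 21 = -8.52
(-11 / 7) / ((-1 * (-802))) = -11 / 5614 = -0.00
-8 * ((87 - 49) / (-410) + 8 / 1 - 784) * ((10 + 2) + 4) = 20364672 / 205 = 99339.86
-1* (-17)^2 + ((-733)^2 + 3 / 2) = 1074003 / 2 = 537001.50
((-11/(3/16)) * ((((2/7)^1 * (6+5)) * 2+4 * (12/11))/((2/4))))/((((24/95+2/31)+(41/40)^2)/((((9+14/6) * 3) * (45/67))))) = -4203857920000/201511947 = -20861.58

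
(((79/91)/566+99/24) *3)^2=153.25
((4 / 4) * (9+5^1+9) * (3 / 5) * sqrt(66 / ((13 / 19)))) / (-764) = -69 * sqrt(16302) / 49660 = -0.18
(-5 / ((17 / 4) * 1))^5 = -3200000 / 1419857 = -2.25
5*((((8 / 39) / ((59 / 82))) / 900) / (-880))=-41 / 22779900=-0.00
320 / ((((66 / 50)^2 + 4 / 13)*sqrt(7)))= 2600000*sqrt(7) / 116599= 59.00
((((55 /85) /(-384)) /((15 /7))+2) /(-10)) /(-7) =195763 /6854400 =0.03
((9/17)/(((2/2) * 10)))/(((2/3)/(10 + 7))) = 27/20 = 1.35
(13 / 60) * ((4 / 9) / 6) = 13 / 810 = 0.02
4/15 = 0.27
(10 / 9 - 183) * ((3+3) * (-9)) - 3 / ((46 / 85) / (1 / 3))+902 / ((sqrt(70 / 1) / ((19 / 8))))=8569 * sqrt(70) / 280+451727 / 46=10076.20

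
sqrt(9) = 3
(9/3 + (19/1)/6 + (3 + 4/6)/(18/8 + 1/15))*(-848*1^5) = -2740312/417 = -6571.49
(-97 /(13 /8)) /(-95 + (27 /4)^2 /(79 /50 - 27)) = 7890368 /12794405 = 0.62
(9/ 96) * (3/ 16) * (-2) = -0.04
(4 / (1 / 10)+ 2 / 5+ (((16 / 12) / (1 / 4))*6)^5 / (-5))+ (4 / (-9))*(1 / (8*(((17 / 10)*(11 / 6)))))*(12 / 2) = -1254928222 / 187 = -6710846.11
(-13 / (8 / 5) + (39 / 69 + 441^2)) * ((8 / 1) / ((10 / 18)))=322048017 / 115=2800417.54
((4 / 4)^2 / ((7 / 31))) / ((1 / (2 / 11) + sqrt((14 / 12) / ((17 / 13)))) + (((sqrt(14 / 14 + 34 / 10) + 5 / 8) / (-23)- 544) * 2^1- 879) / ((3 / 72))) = -363630 / (-805 * sqrt(9282) + 34272 * sqrt(110) + 3875904375) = -0.00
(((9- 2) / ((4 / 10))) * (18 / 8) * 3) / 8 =945 / 64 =14.77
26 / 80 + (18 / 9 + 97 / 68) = 2551 / 680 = 3.75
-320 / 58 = -160 / 29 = -5.52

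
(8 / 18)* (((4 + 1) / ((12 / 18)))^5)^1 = 84375 / 8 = 10546.88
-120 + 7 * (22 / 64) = -3763 / 32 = -117.59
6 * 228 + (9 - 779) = 598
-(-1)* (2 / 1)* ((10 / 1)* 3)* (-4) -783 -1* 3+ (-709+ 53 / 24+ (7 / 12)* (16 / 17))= -235585 / 136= -1732.24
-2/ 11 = -0.18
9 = 9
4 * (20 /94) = 40 /47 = 0.85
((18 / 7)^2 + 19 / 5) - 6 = 4.41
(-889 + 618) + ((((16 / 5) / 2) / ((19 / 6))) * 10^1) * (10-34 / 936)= -163507 / 741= -220.66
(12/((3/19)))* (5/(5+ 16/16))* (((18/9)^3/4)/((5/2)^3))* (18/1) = 3648/25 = 145.92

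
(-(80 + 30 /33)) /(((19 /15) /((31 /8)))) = -206925 /836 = -247.52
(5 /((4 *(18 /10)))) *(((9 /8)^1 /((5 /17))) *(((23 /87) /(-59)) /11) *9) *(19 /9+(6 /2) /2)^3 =-536891875 /1170816768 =-0.46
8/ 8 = 1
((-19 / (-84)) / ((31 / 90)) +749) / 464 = 11219 / 6944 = 1.62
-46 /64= -23 /32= -0.72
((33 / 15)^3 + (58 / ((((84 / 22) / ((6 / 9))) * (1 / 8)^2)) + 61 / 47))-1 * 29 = 233575841 / 370125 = 631.07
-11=-11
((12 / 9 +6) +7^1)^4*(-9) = -3418801 / 9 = -379866.78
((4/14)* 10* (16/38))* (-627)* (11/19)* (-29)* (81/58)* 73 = 171713520/133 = 1291079.10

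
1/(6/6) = 1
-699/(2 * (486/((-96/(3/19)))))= 35416/81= 437.23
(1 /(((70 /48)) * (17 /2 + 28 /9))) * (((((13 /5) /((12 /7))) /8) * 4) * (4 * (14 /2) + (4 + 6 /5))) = 38844 /26125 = 1.49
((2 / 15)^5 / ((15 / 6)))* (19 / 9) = 1216 / 34171875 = 0.00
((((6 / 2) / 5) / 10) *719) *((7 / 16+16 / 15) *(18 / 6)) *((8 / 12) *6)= 778677 / 1000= 778.68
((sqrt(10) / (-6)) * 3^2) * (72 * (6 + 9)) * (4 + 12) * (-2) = 51840 * sqrt(10) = 163932.47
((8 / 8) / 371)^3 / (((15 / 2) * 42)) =1 / 16085415465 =0.00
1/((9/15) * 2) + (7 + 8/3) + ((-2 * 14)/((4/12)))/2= -63/2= -31.50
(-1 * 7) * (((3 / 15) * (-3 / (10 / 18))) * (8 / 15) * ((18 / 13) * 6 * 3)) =163296 / 1625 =100.49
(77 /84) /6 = 11 /72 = 0.15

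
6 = 6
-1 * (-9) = 9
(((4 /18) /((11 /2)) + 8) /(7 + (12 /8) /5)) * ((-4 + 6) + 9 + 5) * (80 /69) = 10188800 /498663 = 20.43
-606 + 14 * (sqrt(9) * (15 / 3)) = -396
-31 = -31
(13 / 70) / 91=1 / 490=0.00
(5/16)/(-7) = -5/112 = -0.04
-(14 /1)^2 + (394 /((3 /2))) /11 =-5680 /33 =-172.12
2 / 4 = 1 / 2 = 0.50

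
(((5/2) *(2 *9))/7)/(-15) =-3/7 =-0.43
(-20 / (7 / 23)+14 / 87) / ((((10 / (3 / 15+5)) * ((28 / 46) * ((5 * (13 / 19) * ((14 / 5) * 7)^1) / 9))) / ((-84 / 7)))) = 157013226 / 1740725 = 90.20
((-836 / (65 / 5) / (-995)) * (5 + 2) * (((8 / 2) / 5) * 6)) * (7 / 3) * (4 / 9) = 1310848 / 582075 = 2.25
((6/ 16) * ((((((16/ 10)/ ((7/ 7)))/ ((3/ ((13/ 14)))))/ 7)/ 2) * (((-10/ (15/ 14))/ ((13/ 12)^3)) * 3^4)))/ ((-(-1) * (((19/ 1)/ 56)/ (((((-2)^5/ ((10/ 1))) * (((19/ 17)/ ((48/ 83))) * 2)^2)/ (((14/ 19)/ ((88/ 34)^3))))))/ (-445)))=-97740918437031936/ 8398454155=-11637965.35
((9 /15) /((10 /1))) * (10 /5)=3 /25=0.12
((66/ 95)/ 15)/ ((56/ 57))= 33/ 700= 0.05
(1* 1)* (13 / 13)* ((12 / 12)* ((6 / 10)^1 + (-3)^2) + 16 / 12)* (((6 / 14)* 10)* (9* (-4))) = -11808 / 7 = -1686.86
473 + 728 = 1201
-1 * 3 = -3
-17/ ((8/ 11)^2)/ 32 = -2057/ 2048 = -1.00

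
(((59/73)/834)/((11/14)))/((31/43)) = 17759/10380381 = 0.00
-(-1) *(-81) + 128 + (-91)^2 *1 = 8328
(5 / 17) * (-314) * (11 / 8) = -8635 / 68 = -126.99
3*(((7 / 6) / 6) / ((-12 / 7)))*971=-47579 / 144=-330.41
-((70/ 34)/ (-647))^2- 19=-2298583244/ 120978001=-19.00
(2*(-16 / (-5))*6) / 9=4.27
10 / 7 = 1.43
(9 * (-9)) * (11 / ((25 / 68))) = -60588 / 25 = -2423.52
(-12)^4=20736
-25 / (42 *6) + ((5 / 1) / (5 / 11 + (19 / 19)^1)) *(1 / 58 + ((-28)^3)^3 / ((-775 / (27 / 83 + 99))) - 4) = 3505270140616149861113 / 752139360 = 4660399823532.90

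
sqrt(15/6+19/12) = 7* sqrt(3)/6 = 2.02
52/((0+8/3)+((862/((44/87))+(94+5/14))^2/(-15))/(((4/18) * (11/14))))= -1453452/34530468509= -0.00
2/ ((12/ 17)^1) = 17/ 6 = 2.83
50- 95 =-45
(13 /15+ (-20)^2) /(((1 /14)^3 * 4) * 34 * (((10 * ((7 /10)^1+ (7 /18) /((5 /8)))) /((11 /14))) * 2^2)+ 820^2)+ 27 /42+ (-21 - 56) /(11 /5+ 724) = 31825318656671 /59218497942520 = 0.54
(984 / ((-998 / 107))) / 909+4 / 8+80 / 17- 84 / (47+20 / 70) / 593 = 5132768483647 / 1009031625534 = 5.09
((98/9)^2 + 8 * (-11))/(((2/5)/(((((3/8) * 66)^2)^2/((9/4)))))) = 407825055/32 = 12744532.97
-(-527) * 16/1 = 8432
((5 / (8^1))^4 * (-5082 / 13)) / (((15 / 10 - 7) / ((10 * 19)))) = 13715625 / 6656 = 2060.64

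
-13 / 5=-2.60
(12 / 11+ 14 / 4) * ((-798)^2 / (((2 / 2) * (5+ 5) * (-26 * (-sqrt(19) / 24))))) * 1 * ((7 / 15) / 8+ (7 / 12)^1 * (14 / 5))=171794637 * sqrt(19) / 7150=104732.23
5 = 5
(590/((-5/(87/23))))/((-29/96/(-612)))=-20798208/23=-904269.91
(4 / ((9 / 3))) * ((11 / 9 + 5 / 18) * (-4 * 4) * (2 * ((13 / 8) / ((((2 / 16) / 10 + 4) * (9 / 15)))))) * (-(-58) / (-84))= 603200 / 20223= 29.83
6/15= 2/5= 0.40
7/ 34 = 0.21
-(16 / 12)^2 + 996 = 8948 / 9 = 994.22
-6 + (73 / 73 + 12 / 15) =-21 / 5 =-4.20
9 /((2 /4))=18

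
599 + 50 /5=609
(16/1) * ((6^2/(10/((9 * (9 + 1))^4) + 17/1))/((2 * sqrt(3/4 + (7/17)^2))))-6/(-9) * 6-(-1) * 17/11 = 61/11 + 64245312000 * sqrt(1063)/118563832063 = 23.21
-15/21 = -5/7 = -0.71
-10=-10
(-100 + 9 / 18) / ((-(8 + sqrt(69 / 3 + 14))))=796 / 27 -199 * sqrt(37) / 54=7.07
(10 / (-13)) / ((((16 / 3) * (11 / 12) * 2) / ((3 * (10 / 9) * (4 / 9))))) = -50 / 429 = -0.12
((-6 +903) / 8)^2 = 804609 / 64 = 12572.02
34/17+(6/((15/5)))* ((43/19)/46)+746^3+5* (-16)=181425294989/437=415160858.10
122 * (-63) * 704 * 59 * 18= -5746422528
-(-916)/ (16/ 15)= 3435/ 4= 858.75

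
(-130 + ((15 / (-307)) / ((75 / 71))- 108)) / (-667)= 15887 / 44515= 0.36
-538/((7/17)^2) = -155482/49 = -3173.10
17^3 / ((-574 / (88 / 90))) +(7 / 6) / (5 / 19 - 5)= -1335203 / 154980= -8.62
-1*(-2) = 2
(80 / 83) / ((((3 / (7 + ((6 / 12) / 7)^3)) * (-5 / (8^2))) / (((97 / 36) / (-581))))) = 19874912 / 148864401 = 0.13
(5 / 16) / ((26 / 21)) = 105 / 416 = 0.25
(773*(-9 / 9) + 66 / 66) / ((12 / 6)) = -386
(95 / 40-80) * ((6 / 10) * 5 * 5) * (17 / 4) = -158355 / 32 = -4948.59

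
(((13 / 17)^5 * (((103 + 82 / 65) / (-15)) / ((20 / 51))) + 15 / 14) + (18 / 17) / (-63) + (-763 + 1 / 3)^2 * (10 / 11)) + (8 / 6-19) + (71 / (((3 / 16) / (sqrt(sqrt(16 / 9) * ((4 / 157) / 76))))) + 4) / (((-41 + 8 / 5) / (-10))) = 113600 * sqrt(8949) / 5288859 + 274051822285429583 / 518289565500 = 528764.02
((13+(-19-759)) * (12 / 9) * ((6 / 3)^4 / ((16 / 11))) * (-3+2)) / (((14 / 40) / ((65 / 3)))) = 4862000 / 7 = 694571.43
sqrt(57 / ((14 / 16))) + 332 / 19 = 2 * sqrt(798) / 7 + 332 / 19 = 25.54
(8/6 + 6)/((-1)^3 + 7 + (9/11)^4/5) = 1610510/1337373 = 1.20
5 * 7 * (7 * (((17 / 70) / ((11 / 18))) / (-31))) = -1071 / 341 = -3.14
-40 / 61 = -0.66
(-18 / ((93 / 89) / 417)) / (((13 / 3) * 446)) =-334017 / 89869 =-3.72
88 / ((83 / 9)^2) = 7128 / 6889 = 1.03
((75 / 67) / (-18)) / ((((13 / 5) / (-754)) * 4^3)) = 3625 / 12864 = 0.28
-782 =-782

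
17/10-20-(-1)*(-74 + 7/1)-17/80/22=-30029/352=-85.31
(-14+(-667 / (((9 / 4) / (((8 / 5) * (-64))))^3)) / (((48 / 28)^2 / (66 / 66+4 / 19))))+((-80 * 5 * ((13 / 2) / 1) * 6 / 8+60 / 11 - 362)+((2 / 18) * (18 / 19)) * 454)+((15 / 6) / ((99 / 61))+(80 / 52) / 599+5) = 69131260673103402287 / 2669478990750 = 25896911.31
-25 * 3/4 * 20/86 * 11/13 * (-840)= 1732500/559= 3099.28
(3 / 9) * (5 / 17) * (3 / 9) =5 / 153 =0.03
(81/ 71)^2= 6561/ 5041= 1.30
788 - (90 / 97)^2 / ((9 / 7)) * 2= 7401692 / 9409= 786.66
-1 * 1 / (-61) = 1 / 61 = 0.02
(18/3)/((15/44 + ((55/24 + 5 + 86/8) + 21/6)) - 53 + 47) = 1584/4193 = 0.38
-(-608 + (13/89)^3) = 428618955/704969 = 608.00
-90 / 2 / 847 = -45 / 847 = -0.05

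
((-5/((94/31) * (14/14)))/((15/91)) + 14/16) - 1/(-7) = -8.99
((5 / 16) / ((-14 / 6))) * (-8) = 15 / 14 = 1.07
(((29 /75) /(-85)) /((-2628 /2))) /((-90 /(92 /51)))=-667 /9612320625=-0.00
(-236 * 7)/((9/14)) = -23128/9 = -2569.78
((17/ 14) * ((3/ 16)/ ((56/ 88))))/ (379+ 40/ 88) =6171/ 6544832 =0.00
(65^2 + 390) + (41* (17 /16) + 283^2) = 1355961 /16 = 84747.56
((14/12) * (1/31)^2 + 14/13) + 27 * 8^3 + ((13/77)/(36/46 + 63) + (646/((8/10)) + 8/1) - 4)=20655095775143/1411196787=14636.58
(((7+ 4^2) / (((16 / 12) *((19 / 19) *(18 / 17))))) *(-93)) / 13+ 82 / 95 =-1142967 / 9880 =-115.68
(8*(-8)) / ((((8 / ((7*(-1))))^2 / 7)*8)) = -343 / 8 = -42.88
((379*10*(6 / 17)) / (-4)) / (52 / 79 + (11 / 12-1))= -1077876 / 1853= -581.69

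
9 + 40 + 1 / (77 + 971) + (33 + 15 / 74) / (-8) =3478255 / 77552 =44.85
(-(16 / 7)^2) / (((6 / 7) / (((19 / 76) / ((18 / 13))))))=-208 / 189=-1.10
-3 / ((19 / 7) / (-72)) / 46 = 756 / 437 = 1.73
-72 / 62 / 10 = -18 / 155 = -0.12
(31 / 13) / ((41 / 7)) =217 / 533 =0.41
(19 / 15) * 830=3154 / 3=1051.33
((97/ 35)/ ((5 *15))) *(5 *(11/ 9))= 1067/ 4725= 0.23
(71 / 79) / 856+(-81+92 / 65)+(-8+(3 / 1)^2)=-345418777 / 4395560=-78.58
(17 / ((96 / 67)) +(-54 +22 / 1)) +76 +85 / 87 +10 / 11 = 589519 / 10208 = 57.75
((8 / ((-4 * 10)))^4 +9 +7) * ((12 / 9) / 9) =40004 / 16875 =2.37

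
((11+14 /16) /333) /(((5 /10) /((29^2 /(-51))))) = -79895 /67932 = -1.18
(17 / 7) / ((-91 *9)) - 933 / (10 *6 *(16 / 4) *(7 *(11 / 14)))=-1790443 / 2522520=-0.71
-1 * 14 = -14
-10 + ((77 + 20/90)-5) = 560/9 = 62.22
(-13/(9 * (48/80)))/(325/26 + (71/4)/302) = -6040/31509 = -0.19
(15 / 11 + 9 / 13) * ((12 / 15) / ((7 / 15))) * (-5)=-2520 / 143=-17.62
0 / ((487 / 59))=0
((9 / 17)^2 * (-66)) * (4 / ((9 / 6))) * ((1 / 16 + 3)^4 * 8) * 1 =-5136437691 / 147968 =-34713.17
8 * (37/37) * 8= 64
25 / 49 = 0.51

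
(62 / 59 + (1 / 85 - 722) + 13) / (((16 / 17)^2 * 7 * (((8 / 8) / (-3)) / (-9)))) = -814795227 / 264320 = -3082.61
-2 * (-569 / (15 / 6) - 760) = 9876 / 5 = 1975.20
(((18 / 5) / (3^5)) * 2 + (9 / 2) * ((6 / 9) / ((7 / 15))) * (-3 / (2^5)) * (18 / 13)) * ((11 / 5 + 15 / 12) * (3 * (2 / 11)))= -3638623 / 2402400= -1.51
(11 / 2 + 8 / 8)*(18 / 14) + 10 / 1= 257 / 14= 18.36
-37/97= -0.38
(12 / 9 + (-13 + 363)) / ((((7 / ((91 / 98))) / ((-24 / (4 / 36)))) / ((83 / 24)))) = -34814.27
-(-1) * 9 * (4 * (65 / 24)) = 97.50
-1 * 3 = -3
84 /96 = 7 /8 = 0.88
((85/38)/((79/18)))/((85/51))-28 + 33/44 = -161773/6004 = -26.94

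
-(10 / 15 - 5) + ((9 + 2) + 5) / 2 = 37 / 3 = 12.33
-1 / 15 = -0.07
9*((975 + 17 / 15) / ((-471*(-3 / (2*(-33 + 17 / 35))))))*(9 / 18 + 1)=-16662596 / 27475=-606.46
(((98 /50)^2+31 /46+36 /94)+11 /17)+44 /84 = 2927836559 /482396250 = 6.07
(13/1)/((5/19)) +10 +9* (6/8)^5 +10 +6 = 396983/5120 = 77.54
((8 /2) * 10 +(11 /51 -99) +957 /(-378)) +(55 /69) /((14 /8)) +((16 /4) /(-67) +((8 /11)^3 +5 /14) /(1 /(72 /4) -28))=-134684991132841 /2209877223246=-60.95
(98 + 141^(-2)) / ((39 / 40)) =77933560 / 775359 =100.51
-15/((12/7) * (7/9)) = -45/4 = -11.25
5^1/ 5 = 1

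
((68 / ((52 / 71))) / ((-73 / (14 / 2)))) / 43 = -8449 / 40807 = -0.21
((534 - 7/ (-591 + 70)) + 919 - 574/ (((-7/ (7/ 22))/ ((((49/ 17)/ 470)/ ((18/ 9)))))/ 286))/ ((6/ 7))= 43006869493/ 24976740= 1721.88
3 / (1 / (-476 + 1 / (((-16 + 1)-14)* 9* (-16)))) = -1987775 / 1392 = -1428.00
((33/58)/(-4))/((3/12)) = -0.57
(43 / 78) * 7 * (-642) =-32207 / 13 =-2477.46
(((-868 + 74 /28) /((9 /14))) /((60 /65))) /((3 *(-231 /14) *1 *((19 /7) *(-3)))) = -1102465 /304722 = -3.62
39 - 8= 31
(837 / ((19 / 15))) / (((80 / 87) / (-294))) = -211270.91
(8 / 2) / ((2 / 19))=38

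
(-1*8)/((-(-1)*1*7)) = -8/7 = -1.14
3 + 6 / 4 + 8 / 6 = 35 / 6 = 5.83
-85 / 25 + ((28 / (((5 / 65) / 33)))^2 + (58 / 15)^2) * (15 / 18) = 16232417423 / 135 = 120240129.06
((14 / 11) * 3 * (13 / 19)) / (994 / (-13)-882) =-507 / 186010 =-0.00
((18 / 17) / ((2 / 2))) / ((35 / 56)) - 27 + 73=4054 / 85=47.69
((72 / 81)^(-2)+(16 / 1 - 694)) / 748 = -0.90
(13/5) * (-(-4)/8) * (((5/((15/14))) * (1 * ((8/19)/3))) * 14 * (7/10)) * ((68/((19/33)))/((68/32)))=12556544/27075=463.77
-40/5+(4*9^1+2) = 30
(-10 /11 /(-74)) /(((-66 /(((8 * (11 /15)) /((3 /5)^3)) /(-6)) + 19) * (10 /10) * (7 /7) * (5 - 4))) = 0.00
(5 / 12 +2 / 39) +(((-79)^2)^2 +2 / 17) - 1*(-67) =103295794049 / 2652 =38950148.59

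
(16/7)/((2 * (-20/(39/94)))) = -39/1645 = -0.02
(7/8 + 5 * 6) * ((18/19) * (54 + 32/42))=1601.79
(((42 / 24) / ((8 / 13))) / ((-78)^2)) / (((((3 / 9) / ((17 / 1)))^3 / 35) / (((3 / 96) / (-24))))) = -1203685 / 425984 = -2.83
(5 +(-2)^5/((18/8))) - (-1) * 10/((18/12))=-23/9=-2.56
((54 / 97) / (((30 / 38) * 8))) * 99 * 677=11460933 / 1940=5907.70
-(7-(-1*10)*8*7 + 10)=-577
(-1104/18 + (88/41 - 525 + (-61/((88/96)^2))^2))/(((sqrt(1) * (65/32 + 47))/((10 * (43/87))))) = 116113562310080/245820472029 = 472.35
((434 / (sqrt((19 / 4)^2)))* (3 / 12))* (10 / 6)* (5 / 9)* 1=21.15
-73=-73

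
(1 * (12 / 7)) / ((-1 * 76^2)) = -3 / 10108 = -0.00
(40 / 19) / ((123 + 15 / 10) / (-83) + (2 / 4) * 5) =40 / 19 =2.11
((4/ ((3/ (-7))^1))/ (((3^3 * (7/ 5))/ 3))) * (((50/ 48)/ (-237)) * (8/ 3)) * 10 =5000/ 57591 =0.09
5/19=0.26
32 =32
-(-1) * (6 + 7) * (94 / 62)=611 / 31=19.71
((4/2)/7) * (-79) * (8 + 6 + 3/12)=-4503/14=-321.64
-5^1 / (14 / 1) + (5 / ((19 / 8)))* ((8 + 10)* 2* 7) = 141025 / 266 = 530.17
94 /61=1.54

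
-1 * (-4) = 4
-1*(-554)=554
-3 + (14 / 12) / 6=-101 / 36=-2.81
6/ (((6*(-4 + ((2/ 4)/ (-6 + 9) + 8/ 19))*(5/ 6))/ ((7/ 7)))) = -684/ 1945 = -0.35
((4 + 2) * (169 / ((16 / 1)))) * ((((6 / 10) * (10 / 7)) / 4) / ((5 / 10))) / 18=1.51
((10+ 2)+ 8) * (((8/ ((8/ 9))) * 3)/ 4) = 135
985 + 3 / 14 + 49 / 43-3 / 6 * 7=295839 / 301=982.85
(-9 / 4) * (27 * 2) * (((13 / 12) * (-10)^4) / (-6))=219375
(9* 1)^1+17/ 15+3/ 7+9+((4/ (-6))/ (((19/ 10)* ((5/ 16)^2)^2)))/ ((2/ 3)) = -1776862/ 49875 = -35.63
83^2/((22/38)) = 130891/11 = 11899.18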